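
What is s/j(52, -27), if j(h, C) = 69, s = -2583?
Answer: -861/23 ≈ -37.435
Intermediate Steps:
s/j(52, -27) = -2583/69 = -2583*1/69 = -861/23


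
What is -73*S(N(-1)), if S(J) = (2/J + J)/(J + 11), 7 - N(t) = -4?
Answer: -8979/242 ≈ -37.103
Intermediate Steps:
N(t) = 11 (N(t) = 7 - 1*(-4) = 7 + 4 = 11)
S(J) = (J + 2/J)/(11 + J)
-73*S(N(-1)) = -73*(2 + 11**2)/(11*(11 + 11)) = -73*(2 + 121)/(11*22) = -73*123/(11*22) = -73*123/242 = -8979/242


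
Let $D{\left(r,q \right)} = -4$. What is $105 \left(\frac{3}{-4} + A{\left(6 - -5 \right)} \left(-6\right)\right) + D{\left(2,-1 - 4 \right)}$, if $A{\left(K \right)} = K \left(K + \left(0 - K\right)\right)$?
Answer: $- \frac{331}{4} \approx -82.75$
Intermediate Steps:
$A{\left(K \right)} = 0$ ($A{\left(K \right)} = K \left(K - K\right) = K 0 = 0$)
$105 \left(\frac{3}{-4} + A{\left(6 - -5 \right)} \left(-6\right)\right) + D{\left(2,-1 - 4 \right)} = 105 \left(\frac{3}{-4} + 0 \left(-6\right)\right) - 4 = 105 \left(3 \left(- \frac{1}{4}\right) + 0\right) - 4 = 105 \left(- \frac{3}{4} + 0\right) - 4 = 105 \left(- \frac{3}{4}\right) - 4 = - \frac{315}{4} - 4 = - \frac{331}{4}$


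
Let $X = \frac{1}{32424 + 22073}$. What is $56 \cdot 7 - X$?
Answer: $\frac{21362823}{54497} \approx 392.0$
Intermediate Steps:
$X = \frac{1}{54497} \approx 1.835 \cdot 10^{-5}$
$56 \cdot 7 - X = 56 \cdot 7 - \frac{1}{54497} = 392 - \frac{1}{54497} = \frac{21362823}{54497}$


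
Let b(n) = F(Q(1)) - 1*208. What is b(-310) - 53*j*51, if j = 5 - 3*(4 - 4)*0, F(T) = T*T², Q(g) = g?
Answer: -13722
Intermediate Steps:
F(T) = T³
j = 5 (j = 5 - 0*0 = 5 - 3*0 = 5 + 0 = 5)
b(n) = -207 (b(n) = 1³ - 1*208 = 1 - 208 = -207)
b(-310) - 53*j*51 = -207 - 53*5*51 = -207 - 265*51 = -207 - 1*13515 = -207 - 13515 = -13722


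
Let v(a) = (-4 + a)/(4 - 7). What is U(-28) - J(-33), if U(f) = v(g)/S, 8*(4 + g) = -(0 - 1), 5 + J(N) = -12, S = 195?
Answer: 8847/520 ≈ 17.013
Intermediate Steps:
J(N) = -17 (J(N) = -5 - 12 = -17)
g = -31/8 (g = -4 + (-(0 - 1))/8 = -4 + (-1*(-1))/8 = -4 + (1/8)*1 = -4 + 1/8 = -31/8 ≈ -3.8750)
v(a) = 4/3 - a/3 (v(a) = (-4 + a)/(-3) = (-4 + a)*(-1/3) = 4/3 - a/3)
U(f) = 7/520 (U(f) = (4/3 - 1/3*(-31/8))/195 = (4/3 + 31/24)*(1/195) = (21/8)*(1/195) = 7/520)
U(-28) - J(-33) = 7/520 - 1*(-17) = 7/520 + 17 = 8847/520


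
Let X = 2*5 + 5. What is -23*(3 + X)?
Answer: -414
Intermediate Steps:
X = 15 (X = 10 + 5 = 15)
-23*(3 + X) = -23*(3 + 15) = -23*18 = -414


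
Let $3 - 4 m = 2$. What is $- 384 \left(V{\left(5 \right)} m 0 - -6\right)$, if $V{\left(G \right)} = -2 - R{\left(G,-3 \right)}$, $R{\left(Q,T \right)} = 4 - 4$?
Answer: $-2304$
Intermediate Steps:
$m = \frac{1}{4}$ ($m = \frac{3}{4} - \frac{1}{2} = \frac{1}{4} \approx 0.25$)
$R{\left(Q,T \right)} = 0$
$V{\left(G \right)} = -2$ ($V{\left(G \right)} = -2 - 0 = -2 + 0 = -2$)
$- 384 \left(V{\left(5 \right)} m 0 - -6\right) = - 384 \left(\left(-2\right) \frac{1}{4} \cdot 0 - -6\right) = - 384 \left(\left(- \frac{1}{2}\right) 0 + 6\right) = - 384 \left(0 + 6\right) = \left(-384\right) 6 = -2304$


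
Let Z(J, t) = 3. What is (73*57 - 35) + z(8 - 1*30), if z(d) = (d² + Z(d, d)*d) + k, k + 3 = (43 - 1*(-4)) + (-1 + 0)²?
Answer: 4589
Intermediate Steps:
k = 45 (k = -3 + ((43 - 1*(-4)) + (-1 + 0)²) = -3 + ((43 + 4) + (-1)²) = -3 + (47 + 1) = -3 + 48 = 45)
z(d) = 45 + d² + 3*d (z(d) = (d² + 3*d) + 45 = 45 + d² + 3*d)
(73*57 - 35) + z(8 - 1*30) = (73*57 - 35) + (45 + (8 - 1*30)² + 3*(8 - 1*30)) = (4161 - 35) + (45 + (8 - 30)² + 3*(8 - 30)) = 4126 + (45 + (-22)² + 3*(-22)) = 4126 + (45 + 484 - 66) = 4126 + 463 = 4589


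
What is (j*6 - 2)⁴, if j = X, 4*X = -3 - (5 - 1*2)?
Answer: 14641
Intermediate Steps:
X = -3/2 (X = (-3 - (5 - 1*2))/4 = (-3 - (5 - 2))/4 = (-3 - 1*3)/4 = (-3 - 3)/4 = (¼)*(-6) = -3/2 ≈ -1.5000)
j = -3/2 ≈ -1.5000
(j*6 - 2)⁴ = (-3/2*6 - 2)⁴ = (-9 - 2)⁴ = (-11)⁴ = 14641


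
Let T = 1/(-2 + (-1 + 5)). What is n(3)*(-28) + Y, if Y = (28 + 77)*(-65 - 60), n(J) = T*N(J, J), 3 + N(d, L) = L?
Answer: -13125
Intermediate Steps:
N(d, L) = -3 + L
T = ½ (T = 1/(-2 + 4) = 1/2 = ½ ≈ 0.50000)
n(J) = -3/2 + J/2 (n(J) = (-3 + J)/2 = -3/2 + J/2)
Y = -13125 (Y = 105*(-125) = -13125)
n(3)*(-28) + Y = (-3/2 + (½)*3)*(-28) - 13125 = (-3/2 + 3/2)*(-28) - 13125 = 0*(-28) - 13125 = 0 - 13125 = -13125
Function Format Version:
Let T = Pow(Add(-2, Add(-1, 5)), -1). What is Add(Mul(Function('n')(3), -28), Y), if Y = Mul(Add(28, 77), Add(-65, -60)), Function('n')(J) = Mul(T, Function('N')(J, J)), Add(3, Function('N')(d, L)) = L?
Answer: -13125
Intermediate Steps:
Function('N')(d, L) = Add(-3, L)
T = Rational(1, 2) (T = Pow(Add(-2, 4), -1) = Pow(2, -1) = Rational(1, 2) ≈ 0.50000)
Function('n')(J) = Add(Rational(-3, 2), Mul(Rational(1, 2), J)) (Function('n')(J) = Mul(Rational(1, 2), Add(-3, J)) = Add(Rational(-3, 2), Mul(Rational(1, 2), J)))
Y = -13125 (Y = Mul(105, -125) = -13125)
Add(Mul(Function('n')(3), -28), Y) = Add(Mul(Add(Rational(-3, 2), Mul(Rational(1, 2), 3)), -28), -13125) = Add(Mul(Add(Rational(-3, 2), Rational(3, 2)), -28), -13125) = Add(Mul(0, -28), -13125) = Add(0, -13125) = -13125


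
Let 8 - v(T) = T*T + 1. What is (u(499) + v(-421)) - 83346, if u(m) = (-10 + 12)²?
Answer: -260576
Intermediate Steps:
v(T) = 7 - T² (v(T) = 8 - (T*T + 1) = 8 - (T² + 1) = 8 - (1 + T²) = 8 + (-1 - T²) = 7 - T²)
u(m) = 4 (u(m) = 2² = 4)
(u(499) + v(-421)) - 83346 = (4 + (7 - 1*(-421)²)) - 83346 = (4 + (7 - 1*177241)) - 83346 = (4 + (7 - 177241)) - 83346 = (4 - 177234) - 83346 = -177230 - 83346 = -260576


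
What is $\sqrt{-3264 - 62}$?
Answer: $i \sqrt{3326} \approx 57.672 i$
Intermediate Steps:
$\sqrt{-3264 - 62} = \sqrt{-3326} = i \sqrt{3326}$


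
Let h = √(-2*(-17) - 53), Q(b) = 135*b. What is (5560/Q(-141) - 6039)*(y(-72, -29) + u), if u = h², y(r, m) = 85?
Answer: -505814870/1269 ≈ -3.9859e+5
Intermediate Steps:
h = I*√19 (h = √(34 - 53) = √(-19) = I*√19 ≈ 4.3589*I)
u = -19 (u = (I*√19)² = -19)
(5560/Q(-141) - 6039)*(y(-72, -29) + u) = (5560/((135*(-141))) - 6039)*(85 - 19) = (5560/(-19035) - 6039)*66 = (5560*(-1/19035) - 6039)*66 = (-1112/3807 - 6039)*66 = -22991585/3807*66 = -505814870/1269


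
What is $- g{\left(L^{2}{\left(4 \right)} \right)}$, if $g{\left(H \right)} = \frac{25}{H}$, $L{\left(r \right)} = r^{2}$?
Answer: $- \frac{25}{256} \approx -0.097656$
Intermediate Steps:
$- g{\left(L^{2}{\left(4 \right)} \right)} = - \frac{25}{\left(4^{2}\right)^{2}} = - \frac{25}{16^{2}} = - \frac{25}{256}$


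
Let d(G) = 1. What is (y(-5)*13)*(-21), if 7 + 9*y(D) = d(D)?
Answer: 182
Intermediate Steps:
y(D) = -⅔ (y(D) = -7/9 + (⅑)*1 = -7/9 + ⅑ = -⅔)
(y(-5)*13)*(-21) = -⅔*13*(-21) = -26/3*(-21) = 182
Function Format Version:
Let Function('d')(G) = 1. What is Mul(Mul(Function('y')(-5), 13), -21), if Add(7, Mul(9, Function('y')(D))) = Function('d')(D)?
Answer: 182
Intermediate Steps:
Function('y')(D) = Rational(-2, 3) (Function('y')(D) = Add(Rational(-7, 9), Mul(Rational(1, 9), 1)) = Add(Rational(-7, 9), Rational(1, 9)) = Rational(-2, 3))
Mul(Mul(Function('y')(-5), 13), -21) = Mul(Mul(Rational(-2, 3), 13), -21) = Mul(Rational(-26, 3), -21) = 182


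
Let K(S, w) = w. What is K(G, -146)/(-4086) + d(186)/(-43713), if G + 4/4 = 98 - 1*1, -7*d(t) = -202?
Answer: 2436073/69459957 ≈ 0.035072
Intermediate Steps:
d(t) = 202/7 (d(t) = -⅐*(-202) = 202/7)
G = 96 (G = -1 + (98 - 1*1) = -1 + (98 - 1) = -1 + 97 = 96)
K(G, -146)/(-4086) + d(186)/(-43713) = -146/(-4086) + (202/7)/(-43713) = -146*(-1/4086) + (202/7)*(-1/43713) = 73/2043 - 202/305991 = 2436073/69459957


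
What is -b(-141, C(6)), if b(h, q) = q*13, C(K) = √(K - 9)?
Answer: -13*I*√3 ≈ -22.517*I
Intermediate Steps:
C(K) = √(-9 + K)
b(h, q) = 13*q
-b(-141, C(6)) = -13*√(-9 + 6) = -13*√(-3) = -13*I*√3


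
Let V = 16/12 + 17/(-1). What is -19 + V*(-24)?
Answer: 357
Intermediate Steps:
V = -47/3 (V = 16*(1/12) + 17*(-1) = 4/3 - 17 = -47/3 ≈ -15.667)
-19 + V*(-24) = -19 - 47/3*(-24) = -19 + 376 = 357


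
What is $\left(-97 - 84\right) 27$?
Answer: $-4887$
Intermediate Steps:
$\left(-97 - 84\right) 27 = \left(-181\right) 27 = -4887$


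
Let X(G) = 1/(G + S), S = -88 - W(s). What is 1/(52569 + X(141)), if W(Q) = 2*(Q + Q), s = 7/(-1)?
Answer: 81/4258090 ≈ 1.9023e-5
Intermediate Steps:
s = -7 (s = 7*(-1) = -7)
W(Q) = 4*Q (W(Q) = 2*(2*Q) = 4*Q)
S = -60 (S = -88 - 4*(-7) = -88 - 1*(-28) = -88 + 28 = -60)
X(G) = 1/(-60 + G) (X(G) = 1/(G - 60) = 1/(-60 + G))
1/(52569 + X(141)) = 1/(52569 + 1/(-60 + 141)) = 1/(52569 + 1/81) = 1/(4258090/81) = 81/4258090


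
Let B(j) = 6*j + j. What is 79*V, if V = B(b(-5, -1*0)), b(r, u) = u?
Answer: 0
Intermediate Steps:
B(j) = 7*j
V = 0 (V = 7*(-1*0) = 7*0 = 0)
79*V = 79*0 = 0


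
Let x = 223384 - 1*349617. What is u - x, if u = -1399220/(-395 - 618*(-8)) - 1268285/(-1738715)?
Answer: 199200409924564/1581882907 ≈ 1.2593e+5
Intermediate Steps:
x = -126233 (x = 223384 - 349617 = -126233)
u = -485415074767/1581882907 (u = -1399220/(-395 + 4944) - 1268285*(-1/1738715) = -1399220/4549 + 253657/347743 = -485415074767/1581882907 ≈ -306.86)
u - x = -485415074767/1581882907 - 1*(-126233) = -485415074767/1581882907 + 126233 = 199200409924564/1581882907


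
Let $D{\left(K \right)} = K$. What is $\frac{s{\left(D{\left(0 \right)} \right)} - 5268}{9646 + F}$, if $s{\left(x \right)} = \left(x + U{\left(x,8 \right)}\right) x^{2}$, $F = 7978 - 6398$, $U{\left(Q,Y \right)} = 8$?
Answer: $- \frac{878}{1871} \approx -0.46927$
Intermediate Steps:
$F = 1580$
$s{\left(x \right)} = x^{2} \left(8 + x\right)$ ($s{\left(x \right)} = \left(x + 8\right) x^{2} = \left(8 + x\right) x^{2} = x^{2} \left(8 + x\right)$)
$\frac{s{\left(D{\left(0 \right)} \right)} - 5268}{9646 + F} = \frac{0^{2} \left(8 + 0\right) - 5268}{9646 + 1580} = \frac{0 \cdot 8 - 5268}{11226} = \left(0 - 5268\right) \frac{1}{11226} = \left(-5268\right) \frac{1}{11226} = - \frac{878}{1871}$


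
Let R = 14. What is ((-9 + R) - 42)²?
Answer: 1369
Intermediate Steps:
((-9 + R) - 42)² = ((-9 + 14) - 42)² = (5 - 42)² = (-37)² = 1369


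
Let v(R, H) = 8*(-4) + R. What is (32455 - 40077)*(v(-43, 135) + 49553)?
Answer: -377121316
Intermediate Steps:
v(R, H) = -32 + R
(32455 - 40077)*(v(-43, 135) + 49553) = (32455 - 40077)*((-32 - 43) + 49553) = -7622*(-75 + 49553) = -7622*49478 = -377121316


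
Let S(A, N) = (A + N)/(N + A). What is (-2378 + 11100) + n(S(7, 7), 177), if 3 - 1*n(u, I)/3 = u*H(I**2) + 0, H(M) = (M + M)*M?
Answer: -5889028715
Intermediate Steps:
H(M) = 2*M**2 (H(M) = (2*M)*M = 2*M**2)
S(A, N) = 1 (S(A, N) = (A + N)/(A + N) = 1)
n(u, I) = 9 - 6*u*I**4 (n(u, I) = 9 - 3*(u*(2*(I**2)**2) + 0) = 9 - 3*(u*(2*I**4) + 0) = 9 - 3*(2*u*I**4 + 0) = 9 - 6*u*I**4)
(-2378 + 11100) + n(S(7, 7), 177) = (-2378 + 11100) + (9 - 6*1*177**4) = 8722 + (9 - 6*1*981506241) = 8722 + (9 - 5889037446) = 8722 - 5889037437 = -5889028715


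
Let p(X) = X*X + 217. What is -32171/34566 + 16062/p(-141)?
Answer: -45686833/347353734 ≈ -0.13153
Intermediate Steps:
p(X) = 217 + X**2 (p(X) = X**2 + 217 = 217 + X**2)
-32171/34566 + 16062/p(-141) = -32171/34566 + 16062/(217 + (-141)**2) = -32171*1/34566 + 16062/(217 + 19881) = -32171/34566 + 16062/20098 = -32171/34566 + 16062*(1/20098) = -32171/34566 + 8031/10049 = -45686833/347353734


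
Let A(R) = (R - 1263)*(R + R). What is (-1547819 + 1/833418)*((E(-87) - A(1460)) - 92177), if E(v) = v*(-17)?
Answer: 429523422321877429/416709 ≈ 1.0308e+12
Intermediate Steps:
E(v) = -17*v
A(R) = 2*R*(-1263 + R) (A(R) = (-1263 + R)*(2*R) = 2*R*(-1263 + R))
(-1547819 + 1/833418)*((E(-87) - A(1460)) - 92177) = (-1547819 + 1/833418)*((-17*(-87) - 2*1460*(-1263 + 1460)) - 92177) = (-1547819 + 1/833418)*((1479 - 2*1460*197) - 92177) = -1289980215341*((1479 - 1*575240) - 92177)/833418 = -1289980215341*((1479 - 575240) - 92177)/833418 = -1289980215341*(-573761 - 92177)/833418 = -1289980215341/833418*(-665938) = 429523422321877429/416709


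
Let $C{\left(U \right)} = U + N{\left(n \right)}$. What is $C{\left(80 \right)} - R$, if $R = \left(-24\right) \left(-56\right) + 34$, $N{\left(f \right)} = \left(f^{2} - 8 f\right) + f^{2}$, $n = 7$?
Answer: $-1256$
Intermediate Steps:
$N{\left(f \right)} = - 8 f + 2 f^{2}$
$C{\left(U \right)} = 42 + U$ ($C{\left(U \right)} = U + 2 \cdot 7 \left(-4 + 7\right) = U + 2 \cdot 7 \cdot 3 = U + 42 = 42 + U$)
$R = 1378$ ($R = 1344 + 34 = 1378$)
$C{\left(80 \right)} - R = \left(42 + 80\right) - 1378 = 122 - 1378 = -1256$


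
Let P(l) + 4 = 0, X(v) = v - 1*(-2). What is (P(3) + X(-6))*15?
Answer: -120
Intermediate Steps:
X(v) = 2 + v (X(v) = v + 2 = 2 + v)
P(l) = -4 (P(l) = -4 + 0 = -4)
(P(3) + X(-6))*15 = (-4 + (2 - 6))*15 = (-4 - 4)*15 = -8*15 = -120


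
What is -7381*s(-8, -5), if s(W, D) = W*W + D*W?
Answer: -767624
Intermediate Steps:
s(W, D) = W² + D*W
-7381*s(-8, -5) = -(-59048)*(-5 - 8) = -(-59048)*(-13) = -7381*104 = -767624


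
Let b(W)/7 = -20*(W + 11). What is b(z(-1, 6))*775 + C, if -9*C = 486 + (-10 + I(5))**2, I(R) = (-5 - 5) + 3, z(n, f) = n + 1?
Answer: -10742275/9 ≈ -1.1936e+6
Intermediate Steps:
z(n, f) = 1 + n
I(R) = -7 (I(R) = -10 + 3 = -7)
C = -775/9 (C = -(486 + (-10 - 7)**2)/9 = -(486 + (-17)**2)/9 = -(486 + 289)/9 = -1/9*775 = -775/9 ≈ -86.111)
b(W) = -1540 - 140*W (b(W) = 7*(-20*(W + 11)) = 7*(-20*(11 + W)) = 7*(-220 - 20*W) = -1540 - 140*W)
b(z(-1, 6))*775 + C = (-1540 - 140*(1 - 1))*775 - 775/9 = (-1540 - 140*0)*775 - 775/9 = (-1540 + 0)*775 - 775/9 = -1540*775 - 775/9 = -1193500 - 775/9 = -10742275/9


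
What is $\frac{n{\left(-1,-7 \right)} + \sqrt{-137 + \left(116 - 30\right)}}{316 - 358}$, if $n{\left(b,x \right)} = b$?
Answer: $\frac{1}{42} - \frac{i \sqrt{51}}{42} \approx 0.02381 - 0.17003 i$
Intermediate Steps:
$\frac{n{\left(-1,-7 \right)} + \sqrt{-137 + \left(116 - 30\right)}}{316 - 358} = \frac{-1 + \sqrt{-137 + \left(116 - 30\right)}}{316 - 358} = \frac{-1 + \sqrt{-137 + 86}}{-42} = \left(-1 + \sqrt{-51}\right) \left(- \frac{1}{42}\right) = \left(-1 + i \sqrt{51}\right) \left(- \frac{1}{42}\right) = \frac{1}{42} - \frac{i \sqrt{51}}{42}$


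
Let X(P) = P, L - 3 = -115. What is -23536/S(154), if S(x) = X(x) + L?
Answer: -11768/21 ≈ -560.38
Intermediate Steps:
L = -112 (L = 3 - 115 = -112)
S(x) = -112 + x (S(x) = x - 112 = -112 + x)
-23536/S(154) = -23536/(-112 + 154) = -23536/42 = -23536*1/42 = -11768/21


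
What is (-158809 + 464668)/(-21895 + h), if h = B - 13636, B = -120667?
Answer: -101953/52066 ≈ -1.9581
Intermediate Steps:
h = -134303 (h = -120667 - 13636 = -134303)
(-158809 + 464668)/(-21895 + h) = (-158809 + 464668)/(-21895 - 134303) = 305859/(-156198) = 305859*(-1/156198) = -101953/52066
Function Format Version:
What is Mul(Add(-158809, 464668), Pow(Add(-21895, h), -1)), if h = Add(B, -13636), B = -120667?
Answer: Rational(-101953, 52066) ≈ -1.9581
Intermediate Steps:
h = -134303 (h = Add(-120667, -13636) = -134303)
Mul(Add(-158809, 464668), Pow(Add(-21895, h), -1)) = Mul(Add(-158809, 464668), Pow(Add(-21895, -134303), -1)) = Mul(305859, Pow(-156198, -1)) = Mul(305859, Rational(-1, 156198)) = Rational(-101953, 52066)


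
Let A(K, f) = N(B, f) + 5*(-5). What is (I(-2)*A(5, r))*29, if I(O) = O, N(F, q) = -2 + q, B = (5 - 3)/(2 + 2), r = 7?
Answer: 1160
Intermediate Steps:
B = 1/2 (B = 2/4 = 2*(1/4) = 1/2 ≈ 0.50000)
A(K, f) = -27 + f (A(K, f) = (-2 + f) + 5*(-5) = (-2 + f) - 25 = -27 + f)
(I(-2)*A(5, r))*29 = -2*(-27 + 7)*29 = -2*(-20)*29 = 40*29 = 1160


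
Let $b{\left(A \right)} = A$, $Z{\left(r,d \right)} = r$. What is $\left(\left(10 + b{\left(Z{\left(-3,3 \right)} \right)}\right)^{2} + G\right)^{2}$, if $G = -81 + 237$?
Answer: $42025$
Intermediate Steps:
$G = 156$
$\left(\left(10 + b{\left(Z{\left(-3,3 \right)} \right)}\right)^{2} + G\right)^{2} = \left(\left(10 - 3\right)^{2} + 156\right)^{2} = \left(7^{2} + 156\right)^{2} = \left(49 + 156\right)^{2} = 205^{2} = 42025$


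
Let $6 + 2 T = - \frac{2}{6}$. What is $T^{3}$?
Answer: $- \frac{6859}{216} \approx -31.755$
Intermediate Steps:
$T = - \frac{19}{6}$ ($T = -3 + \frac{\left(-2\right) \frac{1}{6}}{2} = -3 + \frac{1}{2} \left(- \frac{1}{3}\right) = -3 - \frac{1}{6} = - \frac{19}{6} \approx -3.1667$)
$T^{3} = \left(- \frac{19}{6}\right)^{3} = - \frac{6859}{216}$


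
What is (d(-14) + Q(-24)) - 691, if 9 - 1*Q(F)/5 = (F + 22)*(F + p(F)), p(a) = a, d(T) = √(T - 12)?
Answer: -1126 + I*√26 ≈ -1126.0 + 5.099*I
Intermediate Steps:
d(T) = √(-12 + T)
Q(F) = 45 - 10*F*(22 + F) (Q(F) = 45 - 5*(F + 22)*(F + F) = 45 - 5*(22 + F)*2*F = 45 - 10*F*(22 + F))
(d(-14) + Q(-24)) - 691 = (√(-12 - 14) + (45 - 220*(-24) - 10*(-24)²)) - 691 = (√(-26) + (45 + 5280 - 10*576)) - 691 = (I*√26 + (45 + 5280 - 5760)) - 691 = (I*√26 - 435) - 691 = (-435 + I*√26) - 691 = -1126 + I*√26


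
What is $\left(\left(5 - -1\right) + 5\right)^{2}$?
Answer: $121$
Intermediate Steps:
$\left(\left(5 - -1\right) + 5\right)^{2} = \left(\left(5 + 1\right) + 5\right)^{2} = \left(6 + 5\right)^{2} = 11^{2} = 121$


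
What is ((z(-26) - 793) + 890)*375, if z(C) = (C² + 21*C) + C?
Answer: 75375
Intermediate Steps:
z(C) = C² + 22*C
((z(-26) - 793) + 890)*375 = ((-26*(22 - 26) - 793) + 890)*375 = ((-26*(-4) - 793) + 890)*375 = ((104 - 793) + 890)*375 = (-689 + 890)*375 = 201*375 = 75375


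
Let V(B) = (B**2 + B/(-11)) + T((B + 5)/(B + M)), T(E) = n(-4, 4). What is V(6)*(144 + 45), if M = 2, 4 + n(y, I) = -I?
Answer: 57078/11 ≈ 5188.9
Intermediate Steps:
n(y, I) = -4 - I
T(E) = -8 (T(E) = -4 - 1*4 = -4 - 4 = -8)
V(B) = -8 + B**2 - B/11 (V(B) = (B**2 + B/(-11)) - 8 = (B**2 - B/11) - 8 = -8 + B**2 - B/11)
V(6)*(144 + 45) = (-8 + 6**2 - 1/11*6)*(144 + 45) = (-8 + 36 - 6/11)*189 = (302/11)*189 = 57078/11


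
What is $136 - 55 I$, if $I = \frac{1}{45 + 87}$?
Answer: $\frac{1627}{12} \approx 135.58$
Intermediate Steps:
$I = \frac{1}{132} \approx 0.0075758$
$136 - 55 I = 136 - \frac{5}{12} = \frac{1627}{12}$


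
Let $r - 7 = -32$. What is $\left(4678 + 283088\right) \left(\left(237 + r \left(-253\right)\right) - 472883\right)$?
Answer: $-134191328886$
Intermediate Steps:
$r = -25$ ($r = 7 - 32 = -25$)
$\left(4678 + 283088\right) \left(\left(237 + r \left(-253\right)\right) - 472883\right) = \left(4678 + 283088\right) \left(\left(237 - -6325\right) - 472883\right) = 287766 \left(\left(237 + 6325\right) - 472883\right) = 287766 \left(6562 - 472883\right) = 287766 \left(-466321\right) = -134191328886$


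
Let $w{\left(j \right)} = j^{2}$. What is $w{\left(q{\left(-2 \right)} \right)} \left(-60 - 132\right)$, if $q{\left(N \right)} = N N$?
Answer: $-3072$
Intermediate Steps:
$q{\left(N \right)} = N^{2}$
$w{\left(q{\left(-2 \right)} \right)} \left(-60 - 132\right) = \left(\left(-2\right)^{2}\right)^{2} \left(-60 - 132\right) = 4^{2} \left(-192\right) = 16 \left(-192\right) = -3072$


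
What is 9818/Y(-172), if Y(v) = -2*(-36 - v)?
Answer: -4909/136 ≈ -36.096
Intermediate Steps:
Y(v) = 72 + 2*v
9818/Y(-172) = 9818/(72 + 2*(-172)) = 9818/(72 - 344) = 9818/(-272) = 9818*(-1/272) = -4909/136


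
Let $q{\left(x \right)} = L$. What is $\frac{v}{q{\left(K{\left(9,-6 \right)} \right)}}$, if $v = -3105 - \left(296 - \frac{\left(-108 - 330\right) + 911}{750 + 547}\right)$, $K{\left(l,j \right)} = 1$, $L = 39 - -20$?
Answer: $- \frac{4410624}{76523} \approx -57.638$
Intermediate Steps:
$L = 59$ ($L = 39 + 20 = 59$)
$q{\left(x \right)} = 59$
$v = - \frac{4410624}{1297}$ ($v = -3105 - \left(296 - \frac{\left(-108 - 330\right) + 911}{1297}\right) = -3105 - \left(296 - \left(-438 + 911\right) \frac{1}{1297}\right) = -3105 - \left(296 - 473 \cdot \frac{1}{1297}\right) = -3105 - \left(296 - \frac{473}{1297}\right) = -3105 - \frac{383439}{1297} = - \frac{4410624}{1297} \approx -3400.6$)
$\frac{v}{q{\left(K{\left(9,-6 \right)} \right)}} = - \frac{4410624}{1297 \cdot 59} = \left(- \frac{4410624}{1297}\right) \frac{1}{59} = - \frac{4410624}{76523}$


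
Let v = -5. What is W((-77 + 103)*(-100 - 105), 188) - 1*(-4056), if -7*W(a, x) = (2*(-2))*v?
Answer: 28372/7 ≈ 4053.1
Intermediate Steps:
W(a, x) = -20/7 (W(a, x) = -2*(-2)*(-5)/7 = -(-4)*(-5)/7 = -1/7*20 = -20/7)
W((-77 + 103)*(-100 - 105), 188) - 1*(-4056) = -20/7 - 1*(-4056) = -20/7 + 4056 = 28372/7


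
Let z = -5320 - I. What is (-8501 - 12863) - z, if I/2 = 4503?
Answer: -7038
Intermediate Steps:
I = 9006 (I = 2*4503 = 9006)
z = -14326 (z = -5320 - 1*9006 = -5320 - 9006 = -14326)
(-8501 - 12863) - z = (-8501 - 12863) - 1*(-14326) = -21364 + 14326 = -7038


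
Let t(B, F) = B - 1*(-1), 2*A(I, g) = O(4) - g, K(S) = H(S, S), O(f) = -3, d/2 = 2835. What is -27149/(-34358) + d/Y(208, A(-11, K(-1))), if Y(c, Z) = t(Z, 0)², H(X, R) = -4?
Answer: 86609309/34358 ≈ 2520.8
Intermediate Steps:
d = 5670 (d = 2*2835 = 5670)
K(S) = -4
A(I, g) = -3/2 - g/2 (A(I, g) = (-3 - g)/2 = -3/2 - g/2)
t(B, F) = 1 + B (t(B, F) = B + 1 = 1 + B)
Y(c, Z) = (1 + Z)²
-27149/(-34358) + d/Y(208, A(-11, K(-1))) = -27149/(-34358) + 5670/((1 + (-3/2 - ½*(-4)))²) = -27149*(-1/34358) + 5670/((1 + (-3/2 + 2))²) = 27149/34358 + 5670/((1 + ½)²) = 27149/34358 + 5670/((3/2)²) = 27149/34358 + 5670/(9/4) = 27149/34358 + 5670*(4/9) = 27149/34358 + 2520 = 86609309/34358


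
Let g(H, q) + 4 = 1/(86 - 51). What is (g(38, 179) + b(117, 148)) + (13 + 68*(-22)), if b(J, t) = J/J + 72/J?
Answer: -675837/455 ≈ -1485.4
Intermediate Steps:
g(H, q) = -139/35 (g(H, q) = -4 + 1/(86 - 51) = -4 + 1/35 = -139/35)
b(J, t) = 1 + 72/J
(g(38, 179) + b(117, 148)) + (13 + 68*(-22)) = (-139/35 + (72 + 117)/117) + (13 + 68*(-22)) = (-139/35 + (1/117)*189) + (13 - 1496) = (-139/35 + 21/13) - 1483 = -1072/455 - 1483 = -675837/455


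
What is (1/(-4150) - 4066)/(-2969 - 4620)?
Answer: 16873901/31494350 ≈ 0.53578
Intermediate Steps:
(1/(-4150) - 4066)/(-2969 - 4620) = (-1/4150 - 4066)/(-7589) = -16873901/4150*(-1/7589) = 16873901/31494350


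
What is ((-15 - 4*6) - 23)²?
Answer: 3844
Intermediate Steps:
((-15 - 4*6) - 23)² = ((-15 - 24) - 23)² = (-39 - 23)² = (-62)² = 3844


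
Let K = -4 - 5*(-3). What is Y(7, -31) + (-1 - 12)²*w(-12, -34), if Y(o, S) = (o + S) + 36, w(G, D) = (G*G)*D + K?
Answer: -825553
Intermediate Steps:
K = 11 (K = -4 + 15 = 11)
w(G, D) = 11 + D*G² (w(G, D) = (G*G)*D + 11 = G²*D + 11 = D*G² + 11 = 11 + D*G²)
Y(o, S) = 36 + S + o (Y(o, S) = (S + o) + 36 = 36 + S + o)
Y(7, -31) + (-1 - 12)²*w(-12, -34) = (36 - 31 + 7) + (-1 - 12)²*(11 - 34*(-12)²) = 12 + (-13)²*(11 - 34*144) = 12 + 169*(11 - 4896) = 12 + 169*(-4885) = 12 - 825565 = -825553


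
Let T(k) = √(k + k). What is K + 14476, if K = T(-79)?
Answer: 14476 + I*√158 ≈ 14476.0 + 12.57*I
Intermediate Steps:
T(k) = √2*√k (T(k) = √(2*k) = √2*√k)
K = I*√158 (K = √2*√(-79) = √2*(I*√79) = I*√158 ≈ 12.57*I)
K + 14476 = I*√158 + 14476 = 14476 + I*√158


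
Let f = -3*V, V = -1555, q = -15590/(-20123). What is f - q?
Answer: 93858205/20123 ≈ 4664.2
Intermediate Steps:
q = 15590/20123 (q = -15590*(-1/20123) = 15590/20123 ≈ 0.77474)
f = 4665 (f = -3*(-1555) = 4665)
f - q = 4665 - 1*15590/20123 = 4665 - 15590/20123 = 93858205/20123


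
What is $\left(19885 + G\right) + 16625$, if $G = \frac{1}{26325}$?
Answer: $\frac{961125751}{26325} \approx 36510.0$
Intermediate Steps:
$G = \frac{1}{26325} \approx 3.7987 \cdot 10^{-5}$
$\left(19885 + G\right) + 16625 = \left(19885 + \frac{1}{26325}\right) + 16625 = \frac{523472626}{26325} + 16625 = \frac{961125751}{26325}$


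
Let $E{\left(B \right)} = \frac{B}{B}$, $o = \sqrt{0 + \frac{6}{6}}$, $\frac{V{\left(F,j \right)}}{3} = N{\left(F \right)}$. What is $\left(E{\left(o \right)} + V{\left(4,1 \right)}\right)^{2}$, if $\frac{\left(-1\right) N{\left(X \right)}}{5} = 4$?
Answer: $3481$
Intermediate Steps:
$N{\left(X \right)} = -20$ ($N{\left(X \right)} = \left(-5\right) 4 = -20$)
$V{\left(F,j \right)} = -60$ ($V{\left(F,j \right)} = 3 \left(-20\right) = -60$)
$o = 1$ ($o = \sqrt{0 + 6 \cdot \frac{1}{6}} = \sqrt{0 + 1} = \sqrt{1} = 1$)
$E{\left(B \right)} = 1$
$\left(E{\left(o \right)} + V{\left(4,1 \right)}\right)^{2} = \left(1 - 60\right)^{2} = \left(-59\right)^{2} = 3481$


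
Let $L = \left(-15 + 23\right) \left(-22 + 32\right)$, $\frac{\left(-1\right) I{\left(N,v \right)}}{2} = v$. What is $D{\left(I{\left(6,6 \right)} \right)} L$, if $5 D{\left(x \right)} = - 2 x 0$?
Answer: $0$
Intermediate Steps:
$I{\left(N,v \right)} = - 2 v$
$D{\left(x \right)} = 0$ ($D{\left(x \right)} = \frac{\left(-2\right) x 0}{5} = \frac{\left(-2\right) 0}{5} = \frac{1}{5} \cdot 0 = 0$)
$L = 80$ ($L = 8 \cdot 10 = 80$)
$D{\left(I{\left(6,6 \right)} \right)} L = 0 \cdot 80 = 0$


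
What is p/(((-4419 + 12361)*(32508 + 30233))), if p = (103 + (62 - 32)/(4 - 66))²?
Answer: 721406/34203982153 ≈ 2.1091e-5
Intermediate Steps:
p = 10099684/961 (p = (103 + 30/(-62))² = (103 + 30*(-1/62))² = (103 - 15/31)² = (3178/31)² = 10099684/961 ≈ 10510.)
p/(((-4419 + 12361)*(32508 + 30233))) = 10099684/(961*(((-4419 + 12361)*(32508 + 30233)))) = 10099684/(961*((7942*62741))) = (10099684/961)/498289022 = (10099684/961)*(1/498289022) = 721406/34203982153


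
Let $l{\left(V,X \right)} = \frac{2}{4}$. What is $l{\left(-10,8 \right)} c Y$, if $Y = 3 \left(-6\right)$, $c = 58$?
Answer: $-522$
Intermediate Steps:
$l{\left(V,X \right)} = \frac{1}{2}$ ($l{\left(V,X \right)} = 2 \cdot \frac{1}{4} = \frac{1}{2}$)
$Y = -18$
$l{\left(-10,8 \right)} c Y = \frac{1}{2} \cdot 58 \left(-18\right) = 29 \left(-18\right) = -522$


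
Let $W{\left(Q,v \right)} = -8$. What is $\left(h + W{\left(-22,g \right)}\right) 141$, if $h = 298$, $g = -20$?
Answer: $40890$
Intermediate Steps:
$\left(h + W{\left(-22,g \right)}\right) 141 = \left(298 - 8\right) 141 = 290 \cdot 141 = 40890$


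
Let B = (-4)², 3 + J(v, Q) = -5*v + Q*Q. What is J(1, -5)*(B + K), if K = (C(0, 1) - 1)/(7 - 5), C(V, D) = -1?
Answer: 255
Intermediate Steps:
J(v, Q) = -3 + Q² - 5*v (J(v, Q) = -3 + (-5*v + Q*Q) = -3 + (-5*v + Q²) = -3 + (Q² - 5*v) = -3 + Q² - 5*v)
B = 16
K = -1 (K = (-1 - 1)/(7 - 5) = -2/2 = -2*½ = -1)
J(1, -5)*(B + K) = (-3 + (-5)² - 5*1)*(16 - 1) = (-3 + 25 - 5)*15 = 17*15 = 255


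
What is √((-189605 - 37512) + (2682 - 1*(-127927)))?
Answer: 2*I*√24127 ≈ 310.66*I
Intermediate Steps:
√((-189605 - 37512) + (2682 - 1*(-127927))) = √(-227117 + (2682 + 127927)) = √(-227117 + 130609) = √(-96508) = 2*I*√24127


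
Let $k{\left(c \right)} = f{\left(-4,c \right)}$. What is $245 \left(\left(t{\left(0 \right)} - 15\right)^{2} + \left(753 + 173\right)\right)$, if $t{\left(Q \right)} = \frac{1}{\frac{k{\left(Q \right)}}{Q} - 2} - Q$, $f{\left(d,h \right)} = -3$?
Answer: $281995$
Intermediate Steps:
$k{\left(c \right)} = -3$
$t{\left(Q \right)} = \frac{1}{-2 - \frac{3}{Q}} - Q$ ($t{\left(Q \right)} = \frac{1}{- \frac{3}{Q} - 2} - Q = \frac{1}{-2 - \frac{3}{Q}} - Q$)
$245 \left(\left(t{\left(0 \right)} - 15\right)^{2} + \left(753 + 173\right)\right) = 245 \left(\left(\left(-2\right) 0 \frac{1}{3 + 2 \cdot 0} \left(2 + 0\right) - 15\right)^{2} + \left(753 + 173\right)\right) = 245 \left(\left(\left(-2\right) 0 \frac{1}{3 + 0} \cdot 2 - 15\right)^{2} + 926\right) = 245 \left(\left(\left(-2\right) 0 \cdot \frac{1}{3} \cdot 2 - 15\right)^{2} + 926\right) = 245 \left(\left(0 - 15\right)^{2} + 926\right) = 245 \left(\left(-15\right)^{2} + 926\right) = 245 \left(225 + 926\right) = 245 \cdot 1151 = 281995$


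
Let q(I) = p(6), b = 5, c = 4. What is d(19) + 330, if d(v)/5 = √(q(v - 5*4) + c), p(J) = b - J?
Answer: 330 + 5*√3 ≈ 338.66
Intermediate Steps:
p(J) = 5 - J
q(I) = -1 (q(I) = 5 - 1*6 = 5 - 6 = -1)
d(v) = 5*√3 (d(v) = 5*√(-1 + 4) = 5*√3)
d(19) + 330 = 5*√3 + 330 = 330 + 5*√3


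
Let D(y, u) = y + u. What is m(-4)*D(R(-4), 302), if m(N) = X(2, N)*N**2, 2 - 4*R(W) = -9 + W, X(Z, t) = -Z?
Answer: -9784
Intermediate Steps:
R(W) = 11/4 - W/4 (R(W) = 1/2 - (-9 + W)/4 = 1/2 + (9/4 - W/4) = 11/4 - W/4)
D(y, u) = u + y
m(N) = -2*N**2 (m(N) = (-1*2)*N**2 = -2*N**2)
m(-4)*D(R(-4), 302) = (-2*(-4)**2)*(302 + (11/4 - 1/4*(-4))) = (-2*16)*(302 + (11/4 + 1)) = -32*(302 + 15/4) = -32*1223/4 = -9784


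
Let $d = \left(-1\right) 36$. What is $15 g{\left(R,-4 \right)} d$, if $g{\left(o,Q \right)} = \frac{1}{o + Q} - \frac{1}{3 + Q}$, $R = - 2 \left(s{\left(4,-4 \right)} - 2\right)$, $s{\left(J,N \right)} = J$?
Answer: $- \frac{945}{2} \approx -472.5$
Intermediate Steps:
$R = -4$ ($R = - 2 \left(4 - 2\right) = \left(-2\right) 2 = -4$)
$g{\left(o,Q \right)} = \frac{1}{Q + o} - \frac{1}{3 + Q}$
$d = -36$
$15 g{\left(R,-4 \right)} d = 15 \frac{3 - -4}{\left(-4\right)^{2} + 3 \left(-4\right) + 3 \left(-4\right) - -16} \left(-36\right) = 15 \frac{3 + 4}{16 - 12 - 12 + 16} \left(-36\right) = 15 \cdot \frac{1}{8} \cdot 7 \left(-36\right) = 15 \cdot \frac{7}{8} \left(-36\right) = \frac{105}{8} \left(-36\right) = - \frac{945}{2}$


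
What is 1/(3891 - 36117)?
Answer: -1/32226 ≈ -3.1031e-5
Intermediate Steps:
1/(3891 - 36117) = 1/(-32226) = -1/32226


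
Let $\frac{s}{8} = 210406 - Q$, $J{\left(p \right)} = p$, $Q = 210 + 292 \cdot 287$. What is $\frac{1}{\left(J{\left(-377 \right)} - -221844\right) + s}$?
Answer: $\frac{1}{1232603} \approx 8.1129 \cdot 10^{-7}$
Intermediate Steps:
$Q = 84014$ ($Q = 210 + 83804 = 84014$)
$s = 1011136$ ($s = 8 \left(210406 - 84014\right) = 8 \cdot 126392 = 1011136$)
$\frac{1}{\left(J{\left(-377 \right)} - -221844\right) + s} = \frac{1}{\left(-377 - -221844\right) + 1011136} = \frac{1}{\left(-377 + 221844\right) + 1011136} = \frac{1}{221467 + 1011136} = \frac{1}{1232603}$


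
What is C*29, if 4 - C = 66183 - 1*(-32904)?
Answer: -2873407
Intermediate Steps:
C = -99083 (C = 4 - (66183 - 1*(-32904)) = 4 - (66183 + 32904) = 4 - 1*99087 = 4 - 99087 = -99083)
C*29 = -99083*29 = -2873407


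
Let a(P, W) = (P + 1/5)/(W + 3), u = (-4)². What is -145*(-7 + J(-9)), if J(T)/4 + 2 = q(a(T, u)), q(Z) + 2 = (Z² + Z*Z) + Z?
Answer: 6055403/1805 ≈ 3354.8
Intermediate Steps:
u = 16
a(P, W) = (⅕ + P)/(3 + W) (a(P, W) = (P + ⅕)/(3 + W) = (⅕ + P)/(3 + W))
q(Z) = -2 + Z + 2*Z² (q(Z) = -2 + ((Z² + Z*Z) + Z) = -2 + ((Z² + Z²) + Z) = -2 + (2*Z² + Z) = -2 + (Z + 2*Z²) = -2 + Z + 2*Z²)
J(T) = -1516/95 + 8*(1/95 + T/19)² + 4*T/19 (J(T) = -8 + 4*(-2 + (⅕ + T)/(3 + 16) + 2*((⅕ + T)/(3 + 16))²) = -8 + 4*(-2 + (⅕ + T)/19 + 2*((⅕ + T)/19)²) = -8 + 4*(-2 + (1/95 + T/19) + 2*(1/95 + T/19)²) = -8 + 4*(-189/95 + 2*(1/95 + T/19)² + T/19) = -8 + (-756/95 + 8*(1/95 + T/19)² + 4*T/19) = -1516/95 + 8*(1/95 + T/19)² + 4*T/19)
-145*(-7 + J(-9)) = -145*(-7 + (-144012/9025 + (8/361)*(-9)² + (396/1805)*(-9))) = -145*(-7 + (-144012/9025 + (8/361)*81 - 3564/1805)) = -145*(-7 + (-144012/9025 + 648/361 - 3564/1805)) = -145*(-7 - 145632/9025) = -145*(-208807/9025) = 6055403/1805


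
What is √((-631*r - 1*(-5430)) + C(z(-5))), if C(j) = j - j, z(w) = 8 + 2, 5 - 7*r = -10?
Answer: √199815/7 ≈ 63.858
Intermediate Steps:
r = 15/7 (r = 5/7 - ⅐*(-10) = 5/7 + 10/7 = 15/7 ≈ 2.1429)
z(w) = 10
C(j) = 0
√((-631*r - 1*(-5430)) + C(z(-5))) = √((-631*15/7 - 1*(-5430)) + 0) = √((-9465/7 + 5430) + 0) = √(28545/7 + 0) = √(28545/7) = √199815/7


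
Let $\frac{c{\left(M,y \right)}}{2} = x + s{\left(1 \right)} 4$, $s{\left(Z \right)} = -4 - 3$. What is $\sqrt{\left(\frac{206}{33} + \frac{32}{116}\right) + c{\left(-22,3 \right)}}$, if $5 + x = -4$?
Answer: $\frac{2 i \sqrt{15450765}}{957} \approx 8.2147 i$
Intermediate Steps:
$s{\left(Z \right)} = -7$ ($s{\left(Z \right)} = -4 - 3 = -7$)
$x = -9$ ($x = -5 - 4 = -9$)
$c{\left(M,y \right)} = -74$ ($c{\left(M,y \right)} = 2 \left(-9 - 28\right) = 2 \left(-37\right) = -74$)
$\sqrt{\left(\frac{206}{33} + \frac{32}{116}\right) + c{\left(-22,3 \right)}} = \sqrt{\left(\frac{206}{33} + \frac{32}{116}\right) - 74} = \sqrt{\left(206 \cdot \frac{1}{33} + 32 \cdot \frac{1}{116}\right) - 74} = \sqrt{\left(\frac{206}{33} + \frac{8}{29}\right) - 74} = \sqrt{\frac{6238}{957} - 74} = \sqrt{- \frac{64580}{957}} = \frac{2 i \sqrt{15450765}}{957}$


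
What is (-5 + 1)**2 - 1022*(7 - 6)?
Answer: -1006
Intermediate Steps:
(-5 + 1)**2 - 1022*(7 - 6) = (-4)**2 - 1022 = 16 - 146*7 = 16 - 1022 = -1006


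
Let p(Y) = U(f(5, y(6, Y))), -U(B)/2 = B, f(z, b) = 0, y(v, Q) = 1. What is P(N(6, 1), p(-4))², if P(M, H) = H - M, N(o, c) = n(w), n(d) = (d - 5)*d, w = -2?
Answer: 196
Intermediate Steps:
U(B) = -2*B
p(Y) = 0 (p(Y) = -2*0 = 0)
n(d) = d*(-5 + d) (n(d) = (-5 + d)*d = d*(-5 + d))
N(o, c) = 14 (N(o, c) = -2*(-5 - 2) = -2*(-7) = 14)
P(N(6, 1), p(-4))² = (0 - 1*14)² = (0 - 14)² = (-14)² = 196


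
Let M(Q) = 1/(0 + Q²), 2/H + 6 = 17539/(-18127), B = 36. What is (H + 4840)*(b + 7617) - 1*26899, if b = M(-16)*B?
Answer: 148885135087453/4041632 ≈ 3.6838e+7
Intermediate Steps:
H = -36254/126301 (H = 2/(-6 + 17539/(-18127)) = 2/(-6 + 17539*(-1/18127)) = 2/(-6 - 17539/18127) = 2/(-126301/18127) = 2*(-18127/126301) = -36254/126301 ≈ -0.28704)
M(Q) = Q⁻² (M(Q) = 1/(Q²) = Q⁻²)
b = 9/64 (b = 36/(-16)² = (1/256)*36 = 9/64 ≈ 0.14063)
(H + 4840)*(b + 7617) - 1*26899 = (-36254/126301 + 4840)*(9/64 + 7617) - 1*26899 = (611260586/126301)*(487497/64) - 26899 = 148993850946621/4041632 - 26899 = 148885135087453/4041632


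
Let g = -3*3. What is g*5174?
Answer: -46566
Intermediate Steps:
g = -9
g*5174 = -9*5174 = -46566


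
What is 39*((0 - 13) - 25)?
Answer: -1482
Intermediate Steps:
39*((0 - 13) - 25) = 39*(-13 - 25) = 39*(-38) = -1482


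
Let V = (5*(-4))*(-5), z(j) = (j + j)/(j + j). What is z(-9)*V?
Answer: 100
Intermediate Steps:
z(j) = 1 (z(j) = (2*j)/((2*j)) = (2*j)*(1/(2*j)) = 1)
V = 100 (V = -20*(-5) = 100)
z(-9)*V = 1*100 = 100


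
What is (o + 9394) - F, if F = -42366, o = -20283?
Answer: 31477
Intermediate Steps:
(o + 9394) - F = (-20283 + 9394) - 1*(-42366) = -10889 + 42366 = 31477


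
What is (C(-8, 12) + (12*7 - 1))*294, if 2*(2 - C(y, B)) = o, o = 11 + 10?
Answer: 21903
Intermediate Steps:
o = 21
C(y, B) = -17/2 (C(y, B) = 2 - ½*21 = 2 - 21/2 = -17/2)
(C(-8, 12) + (12*7 - 1))*294 = (-17/2 + (12*7 - 1))*294 = (-17/2 + (84 - 1))*294 = (-17/2 + 83)*294 = (149/2)*294 = 21903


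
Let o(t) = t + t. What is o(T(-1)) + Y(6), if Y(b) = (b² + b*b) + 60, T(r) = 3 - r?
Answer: 140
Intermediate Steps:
Y(b) = 60 + 2*b² (Y(b) = (b² + b²) + 60 = 2*b² + 60 = 60 + 2*b²)
o(t) = 2*t
o(T(-1)) + Y(6) = 2*(3 - 1*(-1)) + (60 + 2*6²) = 2*(3 + 1) + (60 + 2*36) = 2*4 + (60 + 72) = 8 + 132 = 140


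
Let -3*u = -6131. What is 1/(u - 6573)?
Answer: -3/13588 ≈ -0.00022078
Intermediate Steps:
u = 6131/3 (u = -⅓*(-6131) = 6131/3 ≈ 2043.7)
1/(u - 6573) = 1/(6131/3 - 6573) = 1/(-13588/3) = -3/13588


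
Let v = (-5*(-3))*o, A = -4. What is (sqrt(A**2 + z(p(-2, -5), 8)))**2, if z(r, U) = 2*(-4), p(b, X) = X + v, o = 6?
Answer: 8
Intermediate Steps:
v = 90 (v = -5*(-3)*6 = 15*6 = 90)
p(b, X) = 90 + X (p(b, X) = X + 90 = 90 + X)
z(r, U) = -8
(sqrt(A**2 + z(p(-2, -5), 8)))**2 = (sqrt((-4)**2 - 8))**2 = (sqrt(16 - 8))**2 = (sqrt(8))**2 = (2*sqrt(2))**2 = 8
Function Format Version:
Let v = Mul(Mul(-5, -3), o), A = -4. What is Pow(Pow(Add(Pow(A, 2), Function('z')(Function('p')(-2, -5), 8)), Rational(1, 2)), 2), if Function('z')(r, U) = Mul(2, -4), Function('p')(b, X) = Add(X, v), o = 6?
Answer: 8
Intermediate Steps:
v = 90 (v = Mul(Mul(-5, -3), 6) = Mul(15, 6) = 90)
Function('p')(b, X) = Add(90, X) (Function('p')(b, X) = Add(X, 90) = Add(90, X))
Function('z')(r, U) = -8
Pow(Pow(Add(Pow(A, 2), Function('z')(Function('p')(-2, -5), 8)), Rational(1, 2)), 2) = Pow(Pow(Add(Pow(-4, 2), -8), Rational(1, 2)), 2) = Pow(Pow(Add(16, -8), Rational(1, 2)), 2) = Pow(Pow(8, Rational(1, 2)), 2) = Pow(Mul(2, Pow(2, Rational(1, 2))), 2) = 8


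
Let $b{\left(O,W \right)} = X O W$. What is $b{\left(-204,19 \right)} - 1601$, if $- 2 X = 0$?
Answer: $-1601$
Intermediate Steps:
$X = 0$ ($X = \left(- \frac{1}{2}\right) 0 = 0$)
$b{\left(O,W \right)} = 0$ ($b{\left(O,W \right)} = 0 O W = 0 W = 0$)
$b{\left(-204,19 \right)} - 1601 = 0 - 1601 = -1601$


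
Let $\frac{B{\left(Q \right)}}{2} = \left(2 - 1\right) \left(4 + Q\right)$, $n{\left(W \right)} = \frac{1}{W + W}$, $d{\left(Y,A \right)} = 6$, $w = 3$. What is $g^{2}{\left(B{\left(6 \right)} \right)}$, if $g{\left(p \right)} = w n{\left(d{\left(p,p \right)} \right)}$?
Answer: $\frac{1}{16} \approx 0.0625$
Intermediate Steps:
$n{\left(W \right)} = \frac{1}{2 W}$
$B{\left(Q \right)} = 8 + 2 Q$ ($B{\left(Q \right)} = 2 \left(2 - 1\right) \left(4 + Q\right) = 2 \cdot 1 \left(4 + Q\right) = 2 \left(4 + Q\right) = 8 + 2 Q$)
$g{\left(p \right)} = \frac{1}{4}$ ($g{\left(p \right)} = 3 \frac{1}{2 \cdot 6} = 3 \cdot \frac{1}{2} \cdot \frac{1}{6} = 3 \cdot \frac{1}{12} = \frac{1}{4}$)
$g^{2}{\left(B{\left(6 \right)} \right)} = \left(\frac{1}{4}\right)^{2} = \frac{1}{16}$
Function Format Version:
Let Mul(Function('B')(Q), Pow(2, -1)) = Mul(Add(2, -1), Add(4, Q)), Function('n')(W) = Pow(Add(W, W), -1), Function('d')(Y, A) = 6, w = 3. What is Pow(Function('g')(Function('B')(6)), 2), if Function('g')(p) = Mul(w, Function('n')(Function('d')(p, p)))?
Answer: Rational(1, 16) ≈ 0.062500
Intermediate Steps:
Function('n')(W) = Mul(Rational(1, 2), Pow(W, -1)) (Function('n')(W) = Pow(Mul(2, W), -1) = Mul(Rational(1, 2), Pow(W, -1)))
Function('B')(Q) = Add(8, Mul(2, Q)) (Function('B')(Q) = Mul(2, Mul(Add(2, -1), Add(4, Q))) = Mul(2, Mul(1, Add(4, Q))) = Mul(2, Add(4, Q)) = Add(8, Mul(2, Q)))
Function('g')(p) = Rational(1, 4) (Function('g')(p) = Mul(3, Mul(Rational(1, 2), Pow(6, -1))) = Mul(3, Mul(Rational(1, 2), Rational(1, 6))) = Mul(3, Rational(1, 12)) = Rational(1, 4))
Pow(Function('g')(Function('B')(6)), 2) = Pow(Rational(1, 4), 2) = Rational(1, 16)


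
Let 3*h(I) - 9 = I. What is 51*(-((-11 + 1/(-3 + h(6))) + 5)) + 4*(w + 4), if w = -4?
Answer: 561/2 ≈ 280.50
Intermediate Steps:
h(I) = 3 + I/3
51*(-((-11 + 1/(-3 + h(6))) + 5)) + 4*(w + 4) = 51*(-((-11 + 1/(-3 + (3 + (1/3)*6))) + 5)) + 4*(-4 + 4) = 51*(-((-11 + 1/(-3 + (3 + 2))) + 5)) + 4*0 = 51*(-((-11 + 1/(-3 + 5)) + 5)) + 0 = 51*(-((-11 + 1/2) + 5)) + 0 = 51*(-(-21/2 + 5)) + 0 = 51*(-1*(-11/2)) + 0 = 51*(11/2) + 0 = 561/2 + 0 = 561/2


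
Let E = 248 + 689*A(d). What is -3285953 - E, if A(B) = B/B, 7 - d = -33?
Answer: -3286890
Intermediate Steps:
d = 40 (d = 7 - 1*(-33) = 7 + 33 = 40)
A(B) = 1
E = 937 (E = 248 + 689*1 = 248 + 689 = 937)
-3285953 - E = -3285953 - 1*937 = -3285953 - 937 = -3286890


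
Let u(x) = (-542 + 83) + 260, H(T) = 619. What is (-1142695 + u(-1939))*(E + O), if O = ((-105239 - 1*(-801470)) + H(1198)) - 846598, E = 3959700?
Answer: -4354371281088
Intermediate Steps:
u(x) = -199 (u(x) = -459 + 260 = -199)
O = -149748 (O = ((-105239 - 1*(-801470)) + 619) - 846598 = ((-105239 + 801470) + 619) - 846598 = (696231 + 619) - 846598 = 696850 - 846598 = -149748)
(-1142695 + u(-1939))*(E + O) = (-1142695 - 199)*(3959700 - 149748) = -1142894*3809952 = -4354371281088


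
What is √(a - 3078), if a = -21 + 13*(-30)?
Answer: I*√3489 ≈ 59.068*I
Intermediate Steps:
a = -411 (a = -21 - 390 = -411)
√(a - 3078) = √(-411 - 3078) = √(-3489) = I*√3489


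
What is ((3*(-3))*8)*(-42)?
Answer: 3024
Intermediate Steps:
((3*(-3))*8)*(-42) = -9*8*(-42) = -72*(-42) = 3024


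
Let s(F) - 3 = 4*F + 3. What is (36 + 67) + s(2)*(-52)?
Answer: -625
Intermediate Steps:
s(F) = 6 + 4*F (s(F) = 3 + (4*F + 3) = 3 + (3 + 4*F) = 6 + 4*F)
(36 + 67) + s(2)*(-52) = (36 + 67) + (6 + 4*2)*(-52) = 103 + (6 + 8)*(-52) = 103 + 14*(-52) = 103 - 728 = -625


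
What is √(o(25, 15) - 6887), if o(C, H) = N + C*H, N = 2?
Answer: I*√6510 ≈ 80.685*I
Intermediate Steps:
o(C, H) = 2 + C*H
√(o(25, 15) - 6887) = √((2 + 25*15) - 6887) = √((2 + 375) - 6887) = √(377 - 6887) = √(-6510) = I*√6510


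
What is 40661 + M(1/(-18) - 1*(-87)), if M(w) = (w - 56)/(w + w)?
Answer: 127269487/3130 ≈ 40661.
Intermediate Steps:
M(w) = (-56 + w)/(2*w) (M(w) = (-56 + w)/((2*w)) = (-56 + w)*(1/(2*w)) = (-56 + w)/(2*w))
40661 + M(1/(-18) - 1*(-87)) = 40661 + (-56 + (1/(-18) - 1*(-87)))/(2*(1/(-18) - 1*(-87))) = 40661 + (-56 + (-1/18 + 87))/(2*(-1/18 + 87)) = 40661 + (-56 + 1565/18)/(2*(1565/18)) = 40661 + (½)*(18/1565)*(557/18) = 40661 + 557/3130 = 127269487/3130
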